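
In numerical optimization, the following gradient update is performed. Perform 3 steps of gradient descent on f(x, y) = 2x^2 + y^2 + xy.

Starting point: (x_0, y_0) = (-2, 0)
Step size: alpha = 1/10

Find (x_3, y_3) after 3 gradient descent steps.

f(x,y) = 2x^2 + y^2 + xy
grad_x = 4x + 1y, grad_y = 2y + 1x
Step 1: grad = (-8, -2), (-6/5, 1/5)
Step 2: grad = (-23/5, -4/5), (-37/50, 7/25)
Step 3: grad = (-67/25, -9/50), (-59/125, 149/500)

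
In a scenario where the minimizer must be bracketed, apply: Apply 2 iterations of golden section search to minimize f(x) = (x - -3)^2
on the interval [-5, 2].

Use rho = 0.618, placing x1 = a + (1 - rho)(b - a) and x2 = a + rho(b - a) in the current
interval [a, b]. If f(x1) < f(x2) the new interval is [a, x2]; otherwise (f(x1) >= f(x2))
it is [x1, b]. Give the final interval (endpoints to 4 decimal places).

Golden section search for min of f(x) = (x - -3)^2 on [-5, 2].
Each step: x1 = a + (1 - rho)(b - a), x2 = a + rho(b - a); if f(x1) < f(x2) keep [a, x2], otherwise keep [x1, b].
Step 1: [-5.0000, 2.0000], x1=-2.3260 (f=0.4543), x2=-0.6740 (f=5.4103); f(x1) < f(x2) => keep [-5.0000, -0.6740]
Step 2: [-5.0000, -0.6740], x1=-3.3475 (f=0.1207), x2=-2.3265 (f=0.4536); f(x1) < f(x2) => keep [-5.0000, -2.3265]
Final interval: [-5.0000, -2.3265]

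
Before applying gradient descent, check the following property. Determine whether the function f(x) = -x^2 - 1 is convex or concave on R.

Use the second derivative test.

f(x) = -x^2 - 1
f'(x) = -2x + 0
f''(x) = -2
Since f''(x) = -2 < 0 for all x, f is concave on R.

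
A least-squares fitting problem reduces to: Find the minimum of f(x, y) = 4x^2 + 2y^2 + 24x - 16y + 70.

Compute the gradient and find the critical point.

f(x,y) = 4x^2 + 2y^2 + 24x - 16y + 70
df/dx = 8x + (24) = 0  =>  x = -3
df/dy = 4y + (-16) = 0  =>  y = 4
f(-3, 4) = 4*(-3)^2 + 2*(4)^2 + 24*(-3) + -16*(4) + 70 = 2
Hessian is diagonal with entries 8, 4 > 0, so this is a minimum.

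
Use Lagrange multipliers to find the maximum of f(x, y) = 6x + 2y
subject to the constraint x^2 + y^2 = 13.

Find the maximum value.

Set up Lagrange conditions: grad f = lambda * grad g
  6 = 2*lambda*x
  2 = 2*lambda*y
From these: x/y = 6/2, so x = 6t, y = 2t for some t.
Substitute into constraint: (6t)^2 + (2t)^2 = 13
  t^2 * 40 = 13
  t = sqrt(13/40)
Maximum = 6*x + 2*y = (6^2 + 2^2)*t = 40 * sqrt(13/40) = sqrt(520)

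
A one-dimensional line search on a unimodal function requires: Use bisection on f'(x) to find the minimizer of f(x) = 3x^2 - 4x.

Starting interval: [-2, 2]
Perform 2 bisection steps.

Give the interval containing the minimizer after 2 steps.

Finding critical point of f(x) = 3x^2 - 4x using bisection on f'(x) = 6x + -4.
f'(x) = 0 when x = 2/3.
Starting interval: [-2, 2]
Step 1: mid = 0, f'(mid) = -4, new interval = [0, 2]
Step 2: mid = 1, f'(mid) = 2, new interval = [0, 1]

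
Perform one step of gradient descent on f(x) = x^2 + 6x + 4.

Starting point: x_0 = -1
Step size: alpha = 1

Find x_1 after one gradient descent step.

f(x) = x^2 + 6x + 4
f'(x) = 2x + 6
f'(-1) = 2*-1 + (6) = 4
x_1 = x_0 - alpha * f'(x_0) = -1 - 1 * 4 = -5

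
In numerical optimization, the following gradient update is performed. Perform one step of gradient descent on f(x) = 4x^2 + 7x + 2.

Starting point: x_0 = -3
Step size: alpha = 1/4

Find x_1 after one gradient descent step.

f(x) = 4x^2 + 7x + 2
f'(x) = 8x + 7
f'(-3) = 8*-3 + (7) = -17
x_1 = x_0 - alpha * f'(x_0) = -3 - 1/4 * -17 = 5/4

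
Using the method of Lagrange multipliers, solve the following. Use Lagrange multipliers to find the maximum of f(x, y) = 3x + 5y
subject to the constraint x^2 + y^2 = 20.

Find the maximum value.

Set up Lagrange conditions: grad f = lambda * grad g
  3 = 2*lambda*x
  5 = 2*lambda*y
From these: x/y = 3/5, so x = 3t, y = 5t for some t.
Substitute into constraint: (3t)^2 + (5t)^2 = 20
  t^2 * 34 = 20
  t = sqrt(20/34)
Maximum = 3*x + 5*y = (3^2 + 5^2)*t = 34 * sqrt(20/34) = sqrt(680)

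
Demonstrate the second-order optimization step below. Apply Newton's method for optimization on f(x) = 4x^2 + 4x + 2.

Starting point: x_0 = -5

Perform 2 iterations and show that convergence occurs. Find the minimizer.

f(x) = 4x^2 + 4x + 2, f'(x) = 8x + (4), f''(x) = 8
Step 1: f'(-5) = -36, x_1 = -5 - -36/8 = -1/2
Step 2: f'(-1/2) = 0, x_2 = -1/2 (converged)
Newton's method converges in 1 step for quadratics.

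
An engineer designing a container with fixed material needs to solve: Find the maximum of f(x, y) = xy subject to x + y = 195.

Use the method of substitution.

Substitute y = 195 - x into f(x,y) = xy:
g(x) = x(195 - x) = 195x - x^2
g'(x) = 195 - 2x = 0  =>  x = 195/2
y = 195 - 195/2 = 195/2
Maximum value = (195/2) * (195/2) = 38025/4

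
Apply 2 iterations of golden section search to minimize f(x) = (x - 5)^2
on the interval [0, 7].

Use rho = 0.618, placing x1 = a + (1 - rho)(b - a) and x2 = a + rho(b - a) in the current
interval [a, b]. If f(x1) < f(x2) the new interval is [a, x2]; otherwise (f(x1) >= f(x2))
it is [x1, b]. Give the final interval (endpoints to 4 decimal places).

Golden section search for min of f(x) = (x - 5)^2 on [0, 7].
Each step: x1 = a + (1 - rho)(b - a), x2 = a + rho(b - a); if f(x1) < f(x2) keep [a, x2], otherwise keep [x1, b].
Step 1: [0.0000, 7.0000], x1=2.6740 (f=5.4103), x2=4.3260 (f=0.4543); f(x1) > f(x2) => keep [2.6740, 7.0000]
Step 2: [2.6740, 7.0000], x1=4.3265 (f=0.4536), x2=5.3475 (f=0.1207); f(x1) > f(x2) => keep [4.3265, 7.0000]
Final interval: [4.3265, 7.0000]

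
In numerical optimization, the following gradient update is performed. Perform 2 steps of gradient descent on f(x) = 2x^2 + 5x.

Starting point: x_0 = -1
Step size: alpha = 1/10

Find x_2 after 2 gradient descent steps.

f(x) = 2x^2 + 5x, f'(x) = 4x + (5)
Step 1: f'(-1) = 1, x_1 = -1 - 1/10 * 1 = -11/10
Step 2: f'(-11/10) = 3/5, x_2 = -11/10 - 1/10 * 3/5 = -29/25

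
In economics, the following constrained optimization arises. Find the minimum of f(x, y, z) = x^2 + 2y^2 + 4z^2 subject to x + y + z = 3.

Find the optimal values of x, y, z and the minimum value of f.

Using Lagrange multipliers on f = x^2 + 2y^2 + 4z^2 with constraint x + y + z = 3:
Conditions: 2*1*x = lambda, 2*2*y = lambda, 2*4*z = lambda
So x = lambda/2, y = lambda/4, z = lambda/8
Substituting into constraint: lambda * (7/8) = 3
lambda = 24/7
x = 12/7, y = 6/7, z = 3/7
Minimum value = 36/7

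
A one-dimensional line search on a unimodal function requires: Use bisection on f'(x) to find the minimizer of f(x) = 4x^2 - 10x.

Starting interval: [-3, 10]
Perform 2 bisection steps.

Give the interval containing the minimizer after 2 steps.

Finding critical point of f(x) = 4x^2 - 10x using bisection on f'(x) = 8x + -10.
f'(x) = 0 when x = 5/4.
Starting interval: [-3, 10]
Step 1: mid = 7/2, f'(mid) = 18, new interval = [-3, 7/2]
Step 2: mid = 1/4, f'(mid) = -8, new interval = [1/4, 7/2]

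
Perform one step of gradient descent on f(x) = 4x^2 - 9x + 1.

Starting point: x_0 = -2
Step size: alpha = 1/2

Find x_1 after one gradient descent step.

f(x) = 4x^2 - 9x + 1
f'(x) = 8x - 9
f'(-2) = 8*-2 + (-9) = -25
x_1 = x_0 - alpha * f'(x_0) = -2 - 1/2 * -25 = 21/2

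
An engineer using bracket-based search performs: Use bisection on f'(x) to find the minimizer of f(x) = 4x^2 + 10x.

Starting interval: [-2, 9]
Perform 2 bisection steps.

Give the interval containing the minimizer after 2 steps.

Finding critical point of f(x) = 4x^2 + 10x using bisection on f'(x) = 8x + 10.
f'(x) = 0 when x = -5/4.
Starting interval: [-2, 9]
Step 1: mid = 7/2, f'(mid) = 38, new interval = [-2, 7/2]
Step 2: mid = 3/4, f'(mid) = 16, new interval = [-2, 3/4]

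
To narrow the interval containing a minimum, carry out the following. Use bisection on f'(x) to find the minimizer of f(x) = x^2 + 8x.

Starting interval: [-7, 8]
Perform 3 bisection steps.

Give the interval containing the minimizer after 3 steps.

Finding critical point of f(x) = x^2 + 8x using bisection on f'(x) = 2x + 8.
f'(x) = 0 when x = -4.
Starting interval: [-7, 8]
Step 1: mid = 1/2, f'(mid) = 9, new interval = [-7, 1/2]
Step 2: mid = -13/4, f'(mid) = 3/2, new interval = [-7, -13/4]
Step 3: mid = -41/8, f'(mid) = -9/4, new interval = [-41/8, -13/4]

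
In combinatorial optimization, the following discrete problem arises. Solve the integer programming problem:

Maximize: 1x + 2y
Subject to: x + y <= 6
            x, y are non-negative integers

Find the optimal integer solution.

Objective: 1x + 2y, constraint: x + y <= 6
Coefficient of y is 2 > coefficient of x is 1, so allocate the entire budget to y.
Optimal: x = 0, y = 6, value = 12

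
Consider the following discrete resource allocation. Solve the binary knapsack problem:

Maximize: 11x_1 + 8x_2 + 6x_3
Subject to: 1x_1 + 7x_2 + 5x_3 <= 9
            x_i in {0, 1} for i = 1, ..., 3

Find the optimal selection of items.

Items: item 1 (v=11, w=1), item 2 (v=8, w=7), item 3 (v=6, w=5)
Capacity: 9
Checking all 8 subsets (w = total weight, v = total value):
  {}: w = 0, v = 0
  {1}: w = 1, v = 11
  {2}: w = 7, v = 8
  {3}: w = 5, v = 6
  {1, 2}: w = 8, v = 19
  {1, 3}: w = 6, v = 17
  {2, 3}: w = 12 > 9, infeasible
  {1, 2, 3}: w = 13 > 9, infeasible
Best feasible subset: items [1, 2]
Total weight: 8 <= 9, total value: 19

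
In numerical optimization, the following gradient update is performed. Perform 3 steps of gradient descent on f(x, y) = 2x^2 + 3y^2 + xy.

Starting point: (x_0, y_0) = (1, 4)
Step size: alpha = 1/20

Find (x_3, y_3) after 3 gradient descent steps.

f(x,y) = 2x^2 + 3y^2 + xy
grad_x = 4x + 1y, grad_y = 6y + 1x
Step 1: grad = (8, 25), (3/5, 11/4)
Step 2: grad = (103/20, 171/10), (137/400, 379/200)
Step 3: grad = (653/200, 937/80), (717/4000, 419/320)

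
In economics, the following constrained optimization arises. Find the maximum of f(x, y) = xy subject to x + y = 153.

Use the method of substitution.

Substitute y = 153 - x into f(x,y) = xy:
g(x) = x(153 - x) = 153x - x^2
g'(x) = 153 - 2x = 0  =>  x = 153/2
y = 153 - 153/2 = 153/2
Maximum value = (153/2) * (153/2) = 23409/4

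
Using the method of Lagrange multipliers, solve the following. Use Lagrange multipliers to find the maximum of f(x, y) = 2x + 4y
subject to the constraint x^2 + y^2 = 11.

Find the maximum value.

Set up Lagrange conditions: grad f = lambda * grad g
  2 = 2*lambda*x
  4 = 2*lambda*y
From these: x/y = 2/4, so x = 2t, y = 4t for some t.
Substitute into constraint: (2t)^2 + (4t)^2 = 11
  t^2 * 20 = 11
  t = sqrt(11/20)
Maximum = 2*x + 4*y = (2^2 + 4^2)*t = 20 * sqrt(11/20) = sqrt(220)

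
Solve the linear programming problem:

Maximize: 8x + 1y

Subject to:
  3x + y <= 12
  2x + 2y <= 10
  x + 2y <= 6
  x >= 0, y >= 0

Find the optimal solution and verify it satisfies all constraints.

Feasible vertices: (0, 0), (0, 3), (18/5, 6/5), (4, 0)
Objective 8x + 1y at each vertex:
  (0, 0): 0
  (0, 3): 3
  (18/5, 6/5): 30
  (4, 0): 32
Maximum is 32 at (4, 0).
Verify constraints at (x, y) = (4, 0):
  3*4 + 1*0 = 12 <= 12 (active)
  2*4 + 2*0 = 8 <= 10
  1*4 + 2*0 = 4 <= 6
  x = 4 >= 0, y = 0 >= 0. All constraints satisfied.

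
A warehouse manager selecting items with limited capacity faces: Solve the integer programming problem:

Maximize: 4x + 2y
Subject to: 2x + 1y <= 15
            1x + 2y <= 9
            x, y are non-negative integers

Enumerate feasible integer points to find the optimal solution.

Constraint 1: 2x + 1y <= 15
Constraint 2: 1x + 2y <= 9
Feasible x range (need y >= 0): 0 <= x <= min(15/2, 9/1) => x in {0, ..., 7}.
Enumerate feasible integer points row by row (the coefficient of y is 2 > 0, so for each x the largest feasible y gives the best value):
  x = 0: y <= min((15 - 2*0)/1, (9 - 1*0)/2) => y in {0, ..., 4}; best 4*0 + 2*4 = 8
  x = 1: y <= min((15 - 2*1)/1, (9 - 1*1)/2) => y in {0, ..., 4}; best 4*1 + 2*4 = 12
  x = 2: y <= min((15 - 2*2)/1, (9 - 1*2)/2) => y in {0, ..., 3}; best 4*2 + 2*3 = 14
  x = 3: y <= min((15 - 2*3)/1, (9 - 1*3)/2) => y in {0, ..., 3}; best 4*3 + 2*3 = 18
  x = 4: y <= min((15 - 2*4)/1, (9 - 1*4)/2) => y in {0, ..., 2}; best 4*4 + 2*2 = 20
  x = 5: y <= min((15 - 2*5)/1, (9 - 1*5)/2) => y in {0, ..., 2}; best 4*5 + 2*2 = 24
  x = 6: y <= min((15 - 2*6)/1, (9 - 1*6)/2) => y in {0, ..., 1}; best 4*6 + 2*1 = 26
  x = 7: y <= min((15 - 2*7)/1, (9 - 1*7)/2) => y in {0, ..., 1}; best 4*7 + 2*1 = 30
The maximum 4x + 2y = 30 is achieved at x = 7, y = 1.
Check: 2*7 + 1*1 = 15 <= 15 and 1*7 + 2*1 = 9 <= 9.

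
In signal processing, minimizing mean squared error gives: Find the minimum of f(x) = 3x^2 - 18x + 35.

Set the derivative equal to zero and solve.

f(x) = 3x^2 - 18x + 35
f'(x) = 6x + (-18) = 0
x = 18/6 = 3
f(3) = 8
Since f''(x) = 6 > 0, this is a minimum.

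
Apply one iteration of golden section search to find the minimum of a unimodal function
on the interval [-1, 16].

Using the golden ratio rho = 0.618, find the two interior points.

Golden section search on [-1, 16].
Golden ratio rho = 0.618 (approx).
Interior points:
  x_1 = -1 + (1-0.618)*17 = 5.4940
  x_2 = -1 + 0.618*17 = 9.5060
Compare f(x_1) and f(x_2) to determine which subinterval to keep.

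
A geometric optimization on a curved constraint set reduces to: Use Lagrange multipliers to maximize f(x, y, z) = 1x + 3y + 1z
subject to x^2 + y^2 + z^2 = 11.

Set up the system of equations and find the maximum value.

Lagrange conditions: 1 = 2*lambda*x, 3 = 2*lambda*y, 1 = 2*lambda*z
So x:1 = y:3 = z:1, i.e. x = 1t, y = 3t, z = 1t
Constraint: t^2*(1^2 + 3^2 + 1^2) = 11
  t^2 * 11 = 11  =>  t = sqrt(1)
Maximum = 1*1t + 3*3t + 1*1t = 11*sqrt(1) = 11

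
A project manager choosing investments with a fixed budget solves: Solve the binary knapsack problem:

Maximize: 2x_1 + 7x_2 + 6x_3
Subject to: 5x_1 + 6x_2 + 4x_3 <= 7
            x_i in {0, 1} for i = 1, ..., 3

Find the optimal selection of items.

Items: item 1 (v=2, w=5), item 2 (v=7, w=6), item 3 (v=6, w=4)
Capacity: 7
Checking all 8 subsets (w = total weight, v = total value):
  {}: w = 0, v = 0
  {1}: w = 5, v = 2
  {2}: w = 6, v = 7
  {3}: w = 4, v = 6
  {1, 2}: w = 11 > 7, infeasible
  {1, 3}: w = 9 > 7, infeasible
  {2, 3}: w = 10 > 7, infeasible
  {1, 2, 3}: w = 15 > 7, infeasible
Best feasible subset: items [2]
Total weight: 6 <= 7, total value: 7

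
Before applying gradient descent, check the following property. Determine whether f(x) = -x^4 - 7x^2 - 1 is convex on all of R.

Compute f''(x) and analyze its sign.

f(x) = -x^4 - 7x^2 - 1
f'(x) = -4x^3 + -14x
f''(x) = -12x^2 + -14
f''(x) = -12x^2 + -14 <= -14 < 0 for all x
Therefore, f is concave on R.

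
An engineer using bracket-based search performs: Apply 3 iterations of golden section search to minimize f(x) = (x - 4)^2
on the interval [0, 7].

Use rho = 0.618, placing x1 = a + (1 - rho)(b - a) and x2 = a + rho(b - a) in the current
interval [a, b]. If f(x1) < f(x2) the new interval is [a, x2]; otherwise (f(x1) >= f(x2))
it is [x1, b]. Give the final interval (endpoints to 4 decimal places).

Golden section search for min of f(x) = (x - 4)^2 on [0, 7].
Each step: x1 = a + (1 - rho)(b - a), x2 = a + rho(b - a); if f(x1) < f(x2) keep [a, x2], otherwise keep [x1, b].
Step 1: [0.0000, 7.0000], x1=2.6740 (f=1.7583), x2=4.3260 (f=0.1063); f(x1) > f(x2) => keep [2.6740, 7.0000]
Step 2: [2.6740, 7.0000], x1=4.3265 (f=0.1066), x2=5.3475 (f=1.8157); f(x1) < f(x2) => keep [2.6740, 5.3475]
Step 3: [2.6740, 5.3475], x1=3.6953 (f=0.0929), x2=4.3262 (f=0.1064); f(x1) < f(x2) => keep [2.6740, 4.3262]
Final interval: [2.6740, 4.3262]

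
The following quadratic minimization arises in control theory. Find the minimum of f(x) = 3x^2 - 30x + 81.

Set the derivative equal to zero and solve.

f(x) = 3x^2 - 30x + 81
f'(x) = 6x + (-30) = 0
x = 30/6 = 5
f(5) = 6
Since f''(x) = 6 > 0, this is a minimum.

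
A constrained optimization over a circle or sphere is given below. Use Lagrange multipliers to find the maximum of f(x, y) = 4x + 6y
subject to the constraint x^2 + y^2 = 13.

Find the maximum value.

Set up Lagrange conditions: grad f = lambda * grad g
  4 = 2*lambda*x
  6 = 2*lambda*y
From these: x/y = 4/6, so x = 4t, y = 6t for some t.
Substitute into constraint: (4t)^2 + (6t)^2 = 13
  t^2 * 52 = 13
  t = sqrt(13/52)
Maximum = 4*x + 6*y = (4^2 + 6^2)*t = 52 * sqrt(13/52) = 26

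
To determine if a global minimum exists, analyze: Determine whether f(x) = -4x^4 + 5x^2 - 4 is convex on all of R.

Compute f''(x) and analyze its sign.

f(x) = -4x^4 + 5x^2 - 4
f'(x) = -16x^3 + 10x
f''(x) = -48x^2 + 10
f''(x) = -48x^2 + 10 -> -inf as |x| -> inf
Therefore, f is not globally convex on R.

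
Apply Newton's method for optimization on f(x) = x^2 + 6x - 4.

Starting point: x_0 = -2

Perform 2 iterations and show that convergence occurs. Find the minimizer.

f(x) = x^2 + 6x - 4, f'(x) = 2x + (6), f''(x) = 2
Step 1: f'(-2) = 2, x_1 = -2 - 2/2 = -3
Step 2: f'(-3) = 0, x_2 = -3 (converged)
Newton's method converges in 1 step for quadratics.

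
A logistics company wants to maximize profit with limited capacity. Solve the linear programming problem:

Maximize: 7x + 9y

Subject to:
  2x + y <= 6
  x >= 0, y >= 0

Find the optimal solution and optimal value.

The feasible region has vertices at [(0, 0), (3, 0), (0, 6)].
Checking objective 7x + 9y at each vertex:
  (0, 0): 7*0 + 9*0 = 0
  (3, 0): 7*3 + 9*0 = 21
  (0, 6): 7*0 + 9*6 = 54
Maximum is 54 at (0, 6).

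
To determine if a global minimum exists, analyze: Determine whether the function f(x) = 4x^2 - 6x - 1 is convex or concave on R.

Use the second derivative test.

f(x) = 4x^2 - 6x - 1
f'(x) = 8x - 6
f''(x) = 8
Since f''(x) = 8 > 0 for all x, f is convex on R.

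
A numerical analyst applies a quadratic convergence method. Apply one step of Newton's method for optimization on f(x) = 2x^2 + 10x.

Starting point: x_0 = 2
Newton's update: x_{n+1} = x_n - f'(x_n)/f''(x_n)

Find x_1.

f(x) = 2x^2 + 10x
f'(x) = 4x + (10), f''(x) = 4
Newton step: x_1 = x_0 - f'(x_0)/f''(x_0)
f'(2) = 18
x_1 = 2 - 18/4 = -5/2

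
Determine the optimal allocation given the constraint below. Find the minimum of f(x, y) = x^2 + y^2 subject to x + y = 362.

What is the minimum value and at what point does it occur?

Substitute y = 362 - x into f(x,y) = x^2 + y^2:
g(x) = x^2 + (362 - x)^2 = 2x^2 - 724x + 131044
g'(x) = 4x - 724 = 0  =>  x = 181
y = 362 - 181 = 181
Minimum value = 181^2 + 181^2 = 65522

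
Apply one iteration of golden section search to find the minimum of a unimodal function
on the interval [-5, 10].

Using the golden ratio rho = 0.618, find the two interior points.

Golden section search on [-5, 10].
Golden ratio rho = 0.618 (approx).
Interior points:
  x_1 = -5 + (1-0.618)*15 = 0.7300
  x_2 = -5 + 0.618*15 = 4.2700
Compare f(x_1) and f(x_2) to determine which subinterval to keep.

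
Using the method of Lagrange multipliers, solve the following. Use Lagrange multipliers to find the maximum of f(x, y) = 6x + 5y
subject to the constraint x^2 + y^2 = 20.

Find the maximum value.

Set up Lagrange conditions: grad f = lambda * grad g
  6 = 2*lambda*x
  5 = 2*lambda*y
From these: x/y = 6/5, so x = 6t, y = 5t for some t.
Substitute into constraint: (6t)^2 + (5t)^2 = 20
  t^2 * 61 = 20
  t = sqrt(20/61)
Maximum = 6*x + 5*y = (6^2 + 5^2)*t = 61 * sqrt(20/61) = sqrt(1220)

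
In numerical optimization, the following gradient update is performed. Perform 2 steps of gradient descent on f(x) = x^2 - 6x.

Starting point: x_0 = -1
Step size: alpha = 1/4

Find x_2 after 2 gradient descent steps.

f(x) = x^2 - 6x, f'(x) = 2x + (-6)
Step 1: f'(-1) = -8, x_1 = -1 - 1/4 * -8 = 1
Step 2: f'(1) = -4, x_2 = 1 - 1/4 * -4 = 2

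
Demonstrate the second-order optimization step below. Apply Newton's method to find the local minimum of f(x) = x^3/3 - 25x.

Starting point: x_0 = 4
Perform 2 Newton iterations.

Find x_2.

f(x) = x^3/3 - 25x
f'(x) = x^2 - 25, f''(x) = 2x
Newton update: x_{n+1} = x_n - (x_n^2 - 25)/(2*x_n)
Step 1: x_0 = 4, f'=-9, f''=8, x_1 = 41/8
Step 2: x_1 = 41/8, f'=81/64, f''=41/4, x_2 = 3281/656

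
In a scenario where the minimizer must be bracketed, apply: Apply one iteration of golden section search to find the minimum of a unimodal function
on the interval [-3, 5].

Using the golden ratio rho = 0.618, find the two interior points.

Golden section search on [-3, 5].
Golden ratio rho = 0.618 (approx).
Interior points:
  x_1 = -3 + (1-0.618)*8 = 0.0560
  x_2 = -3 + 0.618*8 = 1.9440
Compare f(x_1) and f(x_2) to determine which subinterval to keep.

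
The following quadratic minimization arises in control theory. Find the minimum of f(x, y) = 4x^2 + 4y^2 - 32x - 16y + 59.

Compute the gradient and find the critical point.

f(x,y) = 4x^2 + 4y^2 - 32x - 16y + 59
df/dx = 8x + (-32) = 0  =>  x = 4
df/dy = 8y + (-16) = 0  =>  y = 2
f(4, 2) = 4*(4)^2 + 4*(2)^2 + -32*(4) + -16*(2) + 59 = -21
Hessian is diagonal with entries 8, 8 > 0, so this is a minimum.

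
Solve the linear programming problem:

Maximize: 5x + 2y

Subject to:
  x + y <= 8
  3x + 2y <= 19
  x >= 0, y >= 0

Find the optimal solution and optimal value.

Feasible vertices: (0, 0), (0, 8), (3, 5), (19/3, 0)
Objective 5x + 2y at each:
  (0, 0): 0
  (0, 8): 16
  (3, 5): 25
  (19/3, 0): 95/3
Maximum is 95/3 at (19/3, 0).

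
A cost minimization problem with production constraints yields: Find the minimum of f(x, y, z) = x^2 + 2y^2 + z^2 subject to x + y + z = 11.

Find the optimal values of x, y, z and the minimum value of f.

Using Lagrange multipliers on f = x^2 + 2y^2 + z^2 with constraint x + y + z = 11:
Conditions: 2*1*x = lambda, 2*2*y = lambda, 2*1*z = lambda
So x = lambda/2, y = lambda/4, z = lambda/2
Substituting into constraint: lambda * (5/4) = 11
lambda = 44/5
x = 22/5, y = 11/5, z = 22/5
Minimum value = 242/5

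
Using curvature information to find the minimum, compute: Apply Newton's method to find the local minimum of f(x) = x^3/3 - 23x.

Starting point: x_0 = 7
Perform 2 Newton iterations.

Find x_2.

f(x) = x^3/3 - 23x
f'(x) = x^2 - 23, f''(x) = 2x
Newton update: x_{n+1} = x_n - (x_n^2 - 23)/(2*x_n)
Step 1: x_0 = 7, f'=26, f''=14, x_1 = 36/7
Step 2: x_1 = 36/7, f'=169/49, f''=72/7, x_2 = 2423/504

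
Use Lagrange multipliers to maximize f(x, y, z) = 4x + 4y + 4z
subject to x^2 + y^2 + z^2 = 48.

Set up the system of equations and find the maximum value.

Lagrange conditions: 4 = 2*lambda*x, 4 = 2*lambda*y, 4 = 2*lambda*z
So x:4 = y:4 = z:4, i.e. x = 4t, y = 4t, z = 4t
Constraint: t^2*(4^2 + 4^2 + 4^2) = 48
  t^2 * 48 = 48  =>  t = sqrt(1)
Maximum = 4*4t + 4*4t + 4*4t = 48*sqrt(1) = 48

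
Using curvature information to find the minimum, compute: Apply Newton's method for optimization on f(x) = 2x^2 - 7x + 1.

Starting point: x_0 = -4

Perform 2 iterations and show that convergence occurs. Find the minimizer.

f(x) = 2x^2 - 7x + 1, f'(x) = 4x + (-7), f''(x) = 4
Step 1: f'(-4) = -23, x_1 = -4 - -23/4 = 7/4
Step 2: f'(7/4) = 0, x_2 = 7/4 (converged)
Newton's method converges in 1 step for quadratics.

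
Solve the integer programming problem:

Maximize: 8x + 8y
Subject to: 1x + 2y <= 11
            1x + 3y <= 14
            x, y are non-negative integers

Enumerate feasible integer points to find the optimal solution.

Constraint 1: 1x + 2y <= 11
Constraint 2: 1x + 3y <= 14
Feasible x range (need y >= 0): 0 <= x <= min(11/1, 14/1) => x in {0, ..., 11}.
Enumerate feasible integer points row by row (the coefficient of y is 8 > 0, so for each x the largest feasible y gives the best value):
  x = 0: y <= min((11 - 1*0)/2, (14 - 1*0)/3) => y in {0, ..., 4}; best 8*0 + 8*4 = 32
  x = 1: y <= min((11 - 1*1)/2, (14 - 1*1)/3) => y in {0, ..., 4}; best 8*1 + 8*4 = 40
  x = 2: y <= min((11 - 1*2)/2, (14 - 1*2)/3) => y in {0, ..., 4}; best 8*2 + 8*4 = 48
  x = 3: y <= min((11 - 1*3)/2, (14 - 1*3)/3) => y in {0, ..., 3}; best 8*3 + 8*3 = 48
  x = 4: y <= min((11 - 1*4)/2, (14 - 1*4)/3) => y in {0, ..., 3}; best 8*4 + 8*3 = 56
  x = 5: y <= min((11 - 1*5)/2, (14 - 1*5)/3) => y in {0, ..., 3}; best 8*5 + 8*3 = 64
  x = 6: y <= min((11 - 1*6)/2, (14 - 1*6)/3) => y in {0, ..., 2}; best 8*6 + 8*2 = 64
  x = 7: y <= min((11 - 1*7)/2, (14 - 1*7)/3) => y in {0, ..., 2}; best 8*7 + 8*2 = 72
  x = 8: y <= min((11 - 1*8)/2, (14 - 1*8)/3) => y in {0, ..., 1}; best 8*8 + 8*1 = 72
  x = 9: y <= min((11 - 1*9)/2, (14 - 1*9)/3) => y in {0, ..., 1}; best 8*9 + 8*1 = 80
  x = 10: y <= min((11 - 1*10)/2, (14 - 1*10)/3) => y in {0}; best 8*10 + 8*0 = 80
  x = 11: y <= min((11 - 1*11)/2, (14 - 1*11)/3) => y in {0}; best 8*11 + 8*0 = 88
The maximum 8x + 8y = 88 is achieved at x = 11, y = 0.
Check: 1*11 + 2*0 = 11 <= 11 and 1*11 + 3*0 = 11 <= 14.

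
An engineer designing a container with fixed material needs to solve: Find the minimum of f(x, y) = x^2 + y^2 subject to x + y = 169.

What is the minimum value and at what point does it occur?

Substitute y = 169 - x into f(x,y) = x^2 + y^2:
g(x) = x^2 + (169 - x)^2 = 2x^2 - 338x + 28561
g'(x) = 4x - 338 = 0  =>  x = 169/2
y = 169 - 169/2 = 169/2
Minimum value = (169/2)^2 + (169/2)^2 = 28561/2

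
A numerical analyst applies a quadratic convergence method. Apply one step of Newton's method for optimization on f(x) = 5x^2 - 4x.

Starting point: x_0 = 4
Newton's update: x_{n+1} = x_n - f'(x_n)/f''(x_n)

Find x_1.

f(x) = 5x^2 - 4x
f'(x) = 10x + (-4), f''(x) = 10
Newton step: x_1 = x_0 - f'(x_0)/f''(x_0)
f'(4) = 36
x_1 = 4 - 36/10 = 2/5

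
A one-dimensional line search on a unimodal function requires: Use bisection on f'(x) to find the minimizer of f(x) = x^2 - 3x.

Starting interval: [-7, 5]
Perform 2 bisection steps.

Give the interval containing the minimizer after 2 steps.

Finding critical point of f(x) = x^2 - 3x using bisection on f'(x) = 2x + -3.
f'(x) = 0 when x = 3/2.
Starting interval: [-7, 5]
Step 1: mid = -1, f'(mid) = -5, new interval = [-1, 5]
Step 2: mid = 2, f'(mid) = 1, new interval = [-1, 2]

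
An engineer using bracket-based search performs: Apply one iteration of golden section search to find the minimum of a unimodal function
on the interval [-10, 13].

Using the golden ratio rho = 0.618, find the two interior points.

Golden section search on [-10, 13].
Golden ratio rho = 0.618 (approx).
Interior points:
  x_1 = -10 + (1-0.618)*23 = -1.2140
  x_2 = -10 + 0.618*23 = 4.2140
Compare f(x_1) and f(x_2) to determine which subinterval to keep.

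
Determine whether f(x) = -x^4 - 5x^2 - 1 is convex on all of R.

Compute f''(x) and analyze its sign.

f(x) = -x^4 - 5x^2 - 1
f'(x) = -4x^3 + -10x
f''(x) = -12x^2 + -10
f''(x) = -12x^2 + -10 <= -10 < 0 for all x
Therefore, f is concave on R.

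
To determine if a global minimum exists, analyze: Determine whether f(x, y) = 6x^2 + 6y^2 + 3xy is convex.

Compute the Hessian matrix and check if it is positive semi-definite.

f(x,y) = 6x^2 + 6y^2 + 3xy
Hessian H = [[12, 3], [3, 12]]
trace(H) = 24, det(H) = 135
Eigenvalues: (24 +/- sqrt(36)) / 2 = 15, 9
Since both eigenvalues > 0, f is convex.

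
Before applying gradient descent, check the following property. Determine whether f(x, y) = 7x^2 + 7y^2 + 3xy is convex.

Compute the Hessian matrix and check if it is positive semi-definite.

f(x,y) = 7x^2 + 7y^2 + 3xy
Hessian H = [[14, 3], [3, 14]]
trace(H) = 28, det(H) = 187
Eigenvalues: (28 +/- sqrt(36)) / 2 = 17, 11
Since both eigenvalues > 0, f is convex.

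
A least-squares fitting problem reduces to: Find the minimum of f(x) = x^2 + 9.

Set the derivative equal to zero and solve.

f(x) = x^2 + 9
f'(x) = 2x + (0) = 0
x = 0/2 = 0
f(0) = 9
Since f''(x) = 2 > 0, this is a minimum.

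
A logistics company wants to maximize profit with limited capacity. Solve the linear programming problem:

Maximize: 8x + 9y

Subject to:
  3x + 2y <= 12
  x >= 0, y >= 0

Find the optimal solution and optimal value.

The feasible region has vertices at [(0, 0), (4, 0), (0, 6)].
Checking objective 8x + 9y at each vertex:
  (0, 0): 8*0 + 9*0 = 0
  (4, 0): 8*4 + 9*0 = 32
  (0, 6): 8*0 + 9*6 = 54
Maximum is 54 at (0, 6).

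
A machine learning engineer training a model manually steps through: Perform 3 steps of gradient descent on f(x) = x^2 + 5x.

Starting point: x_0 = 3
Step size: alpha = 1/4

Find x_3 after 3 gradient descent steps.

f(x) = x^2 + 5x, f'(x) = 2x + (5)
Step 1: f'(3) = 11, x_1 = 3 - 1/4 * 11 = 1/4
Step 2: f'(1/4) = 11/2, x_2 = 1/4 - 1/4 * 11/2 = -9/8
Step 3: f'(-9/8) = 11/4, x_3 = -9/8 - 1/4 * 11/4 = -29/16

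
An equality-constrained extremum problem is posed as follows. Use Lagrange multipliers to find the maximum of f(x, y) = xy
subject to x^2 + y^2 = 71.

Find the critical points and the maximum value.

Lagrange conditions: y = 2*lambda*x and x = 2*lambda*y
If x = 0 then y = 0, violating the constraint, so x, y != 0.
Dividing: y/x = x/y => x^2 = y^2 => y = x or y = -x
Constraint: 2x^2 = 71 => x^2 = 71/2 => x = +/-sqrt(71/2)
Critical points: (sqrt(71/2), sqrt(71/2)), (-sqrt(71/2), -sqrt(71/2)), (sqrt(71/2), -sqrt(71/2)), (-sqrt(71/2), sqrt(71/2))
  y = x:  xy = x^2 = 71/2  at (sqrt(71/2), sqrt(71/2)) and (-sqrt(71/2), -sqrt(71/2))
  y = -x: xy = -x^2 = -71/2 at (sqrt(71/2), -sqrt(71/2)) and (-sqrt(71/2), sqrt(71/2))
Maximum xy = 71/2 at (sqrt(71/2), sqrt(71/2)) and (-sqrt(71/2), -sqrt(71/2))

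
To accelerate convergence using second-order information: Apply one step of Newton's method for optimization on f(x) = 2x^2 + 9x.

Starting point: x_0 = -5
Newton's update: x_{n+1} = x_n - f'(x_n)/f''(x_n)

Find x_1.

f(x) = 2x^2 + 9x
f'(x) = 4x + (9), f''(x) = 4
Newton step: x_1 = x_0 - f'(x_0)/f''(x_0)
f'(-5) = -11
x_1 = -5 - -11/4 = -9/4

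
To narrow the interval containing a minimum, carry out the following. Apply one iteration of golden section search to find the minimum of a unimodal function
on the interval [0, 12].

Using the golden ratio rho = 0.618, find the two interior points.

Golden section search on [0, 12].
Golden ratio rho = 0.618 (approx).
Interior points:
  x_1 = 0 + (1-0.618)*12 = 4.5840
  x_2 = 0 + 0.618*12 = 7.4160
Compare f(x_1) and f(x_2) to determine which subinterval to keep.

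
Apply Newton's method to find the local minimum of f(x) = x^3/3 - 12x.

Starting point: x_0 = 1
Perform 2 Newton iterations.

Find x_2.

f(x) = x^3/3 - 12x
f'(x) = x^2 - 12, f''(x) = 2x
Newton update: x_{n+1} = x_n - (x_n^2 - 12)/(2*x_n)
Step 1: x_0 = 1, f'=-11, f''=2, x_1 = 13/2
Step 2: x_1 = 13/2, f'=121/4, f''=13, x_2 = 217/52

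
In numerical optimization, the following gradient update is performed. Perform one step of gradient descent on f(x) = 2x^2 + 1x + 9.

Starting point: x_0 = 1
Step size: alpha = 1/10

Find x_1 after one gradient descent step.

f(x) = 2x^2 + 1x + 9
f'(x) = 4x + 1
f'(1) = 4*1 + (1) = 5
x_1 = x_0 - alpha * f'(x_0) = 1 - 1/10 * 5 = 1/2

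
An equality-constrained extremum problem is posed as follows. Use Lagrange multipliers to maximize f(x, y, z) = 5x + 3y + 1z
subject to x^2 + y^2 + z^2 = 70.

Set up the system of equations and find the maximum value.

Lagrange conditions: 5 = 2*lambda*x, 3 = 2*lambda*y, 1 = 2*lambda*z
So x:5 = y:3 = z:1, i.e. x = 5t, y = 3t, z = 1t
Constraint: t^2*(5^2 + 3^2 + 1^2) = 70
  t^2 * 35 = 70  =>  t = sqrt(2)
Maximum = 5*5t + 3*3t + 1*1t = 35*sqrt(2) = sqrt(2450)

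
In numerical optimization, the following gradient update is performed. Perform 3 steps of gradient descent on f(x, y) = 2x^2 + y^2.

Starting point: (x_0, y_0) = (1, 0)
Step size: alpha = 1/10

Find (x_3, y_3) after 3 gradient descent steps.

f(x,y) = 2x^2 + y^2
grad_x = 4x + 0y, grad_y = 2y + 0x
Step 1: grad = (4, 0), (3/5, 0)
Step 2: grad = (12/5, 0), (9/25, 0)
Step 3: grad = (36/25, 0), (27/125, 0)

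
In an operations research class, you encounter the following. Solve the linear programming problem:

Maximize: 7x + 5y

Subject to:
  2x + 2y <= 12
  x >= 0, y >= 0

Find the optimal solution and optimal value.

The feasible region has vertices at [(0, 0), (6, 0), (0, 6)].
Checking objective 7x + 5y at each vertex:
  (0, 0): 7*0 + 5*0 = 0
  (6, 0): 7*6 + 5*0 = 42
  (0, 6): 7*0 + 5*6 = 30
Maximum is 42 at (6, 0).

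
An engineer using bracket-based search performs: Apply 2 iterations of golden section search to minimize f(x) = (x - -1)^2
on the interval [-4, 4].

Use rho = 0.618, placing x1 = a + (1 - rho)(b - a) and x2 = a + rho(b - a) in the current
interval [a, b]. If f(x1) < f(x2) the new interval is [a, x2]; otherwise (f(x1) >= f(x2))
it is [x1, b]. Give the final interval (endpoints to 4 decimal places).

Golden section search for min of f(x) = (x - -1)^2 on [-4, 4].
Each step: x1 = a + (1 - rho)(b - a), x2 = a + rho(b - a); if f(x1) < f(x2) keep [a, x2], otherwise keep [x1, b].
Step 1: [-4.0000, 4.0000], x1=-0.9440 (f=0.0031), x2=0.9440 (f=3.7791); f(x1) < f(x2) => keep [-4.0000, 0.9440]
Step 2: [-4.0000, 0.9440], x1=-2.1114 (f=1.2352), x2=-0.9446 (f=0.0031); f(x1) > f(x2) => keep [-2.1114, 0.9440]
Final interval: [-2.1114, 0.9440]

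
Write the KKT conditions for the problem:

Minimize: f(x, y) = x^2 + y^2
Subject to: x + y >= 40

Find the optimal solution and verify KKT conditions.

KKT conditions for min x^2 + y^2 s.t. x + y >= 40:
Stationarity: 2x = mu, 2y = mu
So x = y = mu/2.
Complementary slackness: mu*(x + y - 40) = 0
Primal feasibility: x + y >= 40; dual feasibility: mu >= 0
If mu = 0 then x = y = 0, but 0 + 0 < 40 is infeasible, so the constraint is active.
Constraint active: x + y = 2*(mu/2) = 40 => mu = 40
x = y = 20, f = 800
Verify: stationarity 2*20 = 40 = mu; primal 20 + 20 = 40 >= 40; dual mu = 40 >= 0; complementary slackness 40*(40 - 40) = 0. All KKT conditions hold.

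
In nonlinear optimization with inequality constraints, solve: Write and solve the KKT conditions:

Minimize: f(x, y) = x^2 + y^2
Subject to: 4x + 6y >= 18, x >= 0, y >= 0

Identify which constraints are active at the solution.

KKT conditions for min x^2 + y^2 s.t. 4x + 6y >= 18, x >= 0, y >= 0:
Stationarity: 2x = mu*4 + mu_x, 2y = mu*6 + mu_y, with mu, mu_x, mu_y >= 0
Complementary slackness: mu*(4x + 6y - 18) = 0, mu_x*x = 0, mu_y*y = 0
(0, 0) is infeasible (4*0 + 6*0 < 18), so if mu = 0 stationarity would force x = mu_x/2 >= 0, y = mu_y/2 >= 0 with mu_x*x = mu_y*y = 0, i.e. x = y = 0: contradiction. Hence mu > 0 and 4x + 6y = 18 is active.
Try x > 0, y > 0 (so mu_x = mu_y = 0): x = 4*mu/2, y = 6*mu/2
Substitute: 4*(4*mu/2) + 6*(6*mu/2) = 18
  mu*52/2 = 18 => mu = 9/13
x* = 18/13 > 0, y* = 27/13 > 0, consistent with mu_x = mu_y = 0.
f is convex and the constraints are linear, so this KKT point is the global minimum.
f* = 81/13
Active constraints: 4x + 6y >= 18 (holds with equality, mu = 9/13 > 0); x >= 0 and y >= 0 are inactive (mu_x = mu_y = 0).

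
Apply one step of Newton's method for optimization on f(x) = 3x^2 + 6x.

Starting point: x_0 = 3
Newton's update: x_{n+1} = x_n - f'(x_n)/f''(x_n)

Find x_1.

f(x) = 3x^2 + 6x
f'(x) = 6x + (6), f''(x) = 6
Newton step: x_1 = x_0 - f'(x_0)/f''(x_0)
f'(3) = 24
x_1 = 3 - 24/6 = -1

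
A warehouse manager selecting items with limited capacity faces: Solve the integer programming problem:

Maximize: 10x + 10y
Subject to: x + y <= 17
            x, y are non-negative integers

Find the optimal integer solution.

Objective: 10x + 10y, constraint: x + y <= 17
Coefficient of x is 10 >= coefficient of y is 10, so allocate the entire budget to x.
Optimal: x = 17, y = 0, value = 170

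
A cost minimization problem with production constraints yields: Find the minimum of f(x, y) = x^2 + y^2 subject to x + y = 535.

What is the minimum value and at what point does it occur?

Substitute y = 535 - x into f(x,y) = x^2 + y^2:
g(x) = x^2 + (535 - x)^2 = 2x^2 - 1070x + 286225
g'(x) = 4x - 1070 = 0  =>  x = 535/2
y = 535 - 535/2 = 535/2
Minimum value = (535/2)^2 + (535/2)^2 = 286225/2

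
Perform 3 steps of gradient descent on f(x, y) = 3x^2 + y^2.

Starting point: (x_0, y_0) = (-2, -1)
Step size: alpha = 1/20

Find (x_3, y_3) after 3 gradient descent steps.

f(x,y) = 3x^2 + y^2
grad_x = 6x + 0y, grad_y = 2y + 0x
Step 1: grad = (-12, -2), (-7/5, -9/10)
Step 2: grad = (-42/5, -9/5), (-49/50, -81/100)
Step 3: grad = (-147/25, -81/50), (-343/500, -729/1000)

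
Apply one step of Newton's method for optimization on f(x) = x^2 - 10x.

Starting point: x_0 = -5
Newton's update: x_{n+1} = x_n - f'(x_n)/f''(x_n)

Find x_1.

f(x) = x^2 - 10x
f'(x) = 2x + (-10), f''(x) = 2
Newton step: x_1 = x_0 - f'(x_0)/f''(x_0)
f'(-5) = -20
x_1 = -5 - -20/2 = 5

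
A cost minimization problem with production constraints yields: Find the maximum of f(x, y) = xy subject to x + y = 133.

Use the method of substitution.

Substitute y = 133 - x into f(x,y) = xy:
g(x) = x(133 - x) = 133x - x^2
g'(x) = 133 - 2x = 0  =>  x = 133/2
y = 133 - 133/2 = 133/2
Maximum value = (133/2) * (133/2) = 17689/4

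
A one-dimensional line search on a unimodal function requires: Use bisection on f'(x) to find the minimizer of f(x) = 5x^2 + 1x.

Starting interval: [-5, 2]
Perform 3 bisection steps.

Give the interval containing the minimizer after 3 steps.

Finding critical point of f(x) = 5x^2 + 1x using bisection on f'(x) = 10x + 1.
f'(x) = 0 when x = -1/10.
Starting interval: [-5, 2]
Step 1: mid = -3/2, f'(mid) = -14, new interval = [-3/2, 2]
Step 2: mid = 1/4, f'(mid) = 7/2, new interval = [-3/2, 1/4]
Step 3: mid = -5/8, f'(mid) = -21/4, new interval = [-5/8, 1/4]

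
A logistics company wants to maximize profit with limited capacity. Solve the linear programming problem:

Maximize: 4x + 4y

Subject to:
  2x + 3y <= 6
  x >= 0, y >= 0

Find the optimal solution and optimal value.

The feasible region has vertices at [(0, 0), (3, 0), (0, 2)].
Checking objective 4x + 4y at each vertex:
  (0, 0): 4*0 + 4*0 = 0
  (3, 0): 4*3 + 4*0 = 12
  (0, 2): 4*0 + 4*2 = 8
Maximum is 12 at (3, 0).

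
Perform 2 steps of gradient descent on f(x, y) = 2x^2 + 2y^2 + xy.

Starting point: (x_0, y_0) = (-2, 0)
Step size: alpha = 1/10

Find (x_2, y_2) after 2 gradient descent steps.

f(x,y) = 2x^2 + 2y^2 + xy
grad_x = 4x + 1y, grad_y = 4y + 1x
Step 1: grad = (-8, -2), (-6/5, 1/5)
Step 2: grad = (-23/5, -2/5), (-37/50, 6/25)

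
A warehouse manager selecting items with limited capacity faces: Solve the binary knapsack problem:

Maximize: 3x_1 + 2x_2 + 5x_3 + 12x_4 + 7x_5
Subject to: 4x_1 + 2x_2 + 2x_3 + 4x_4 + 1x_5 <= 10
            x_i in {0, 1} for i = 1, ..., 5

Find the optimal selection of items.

Items: item 1 (v=3, w=4), item 2 (v=2, w=2), item 3 (v=5, w=2), item 4 (v=12, w=4), item 5 (v=7, w=1)
Capacity: 10
Checking all 32 subsets (w = total weight, v = total value):
  {}: w = 0, v = 0
  {1}: w = 4, v = 3
  {2}: w = 2, v = 2
  {3}: w = 2, v = 5
  {4}: w = 4, v = 12
  {5}: w = 1, v = 7
  {1, 2}: w = 6, v = 5
  {1, 3}: w = 6, v = 8
  {1, 4}: w = 8, v = 15
  {1, 5}: w = 5, v = 10
  {2, 3}: w = 4, v = 7
  {2, 4}: w = 6, v = 14
  {2, 5}: w = 3, v = 9
  {3, 4}: w = 6, v = 17
  {3, 5}: w = 3, v = 12
  {4, 5}: w = 5, v = 19
  {1, 2, 3}: w = 8, v = 10
  {1, 2, 4}: w = 10, v = 17
  {1, 2, 5}: w = 7, v = 12
  {1, 3, 4}: w = 10, v = 20
  {1, 3, 5}: w = 7, v = 15
  {1, 4, 5}: w = 9, v = 22
  {2, 3, 4}: w = 8, v = 19
  {2, 3, 5}: w = 5, v = 14
  {2, 4, 5}: w = 7, v = 21
  {3, 4, 5}: w = 7, v = 24
  {1, 2, 3, 4}: w = 12 > 10, infeasible
  {1, 2, 3, 5}: w = 9, v = 17
  {1, 2, 4, 5}: w = 11 > 10, infeasible
  {1, 3, 4, 5}: w = 11 > 10, infeasible
  {2, 3, 4, 5}: w = 9, v = 26
  {1, 2, 3, 4, 5}: w = 13 > 10, infeasible
Best feasible subset: items [2, 3, 4, 5]
Total weight: 9 <= 10, total value: 26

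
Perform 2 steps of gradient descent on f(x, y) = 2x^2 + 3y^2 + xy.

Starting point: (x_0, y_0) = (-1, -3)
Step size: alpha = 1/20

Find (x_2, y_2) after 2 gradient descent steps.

f(x,y) = 2x^2 + 3y^2 + xy
grad_x = 4x + 1y, grad_y = 6y + 1x
Step 1: grad = (-7, -19), (-13/20, -41/20)
Step 2: grad = (-93/20, -259/20), (-167/400, -561/400)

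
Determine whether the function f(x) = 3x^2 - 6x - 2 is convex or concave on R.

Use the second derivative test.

f(x) = 3x^2 - 6x - 2
f'(x) = 6x - 6
f''(x) = 6
Since f''(x) = 6 > 0 for all x, f is convex on R.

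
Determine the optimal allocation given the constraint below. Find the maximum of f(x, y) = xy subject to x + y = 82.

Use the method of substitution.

Substitute y = 82 - x into f(x,y) = xy:
g(x) = x(82 - x) = 82x - x^2
g'(x) = 82 - 2x = 0  =>  x = 41
y = 82 - 41 = 41
Maximum value = 41 * 41 = 1681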